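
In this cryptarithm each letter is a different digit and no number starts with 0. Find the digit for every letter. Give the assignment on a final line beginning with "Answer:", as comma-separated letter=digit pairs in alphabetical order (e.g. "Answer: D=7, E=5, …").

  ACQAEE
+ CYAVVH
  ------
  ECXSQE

Step 1. [col 1: E + H ≡ E (mod 10)] column 1 reads E+H+carry(0)=E with nothing yet; with all letters distinct, none taken yet, the only value for H is 0. So H=0.
Step 2. [col 1: E + H ≡ E (mod 10)] column 1 (E + H ≡ E (mod 10), carry-in 0) doesn't pin E yet; pick E=8 and continue, so E=8.
Step 3. [col 2: E + V ≡ Q (mod 10)] Q=5 is one option consistent with column 2 (E + V ≡ Q (mod 10), carry-in 0) — take it ⇒ Q=5.
Step 4. [col 2: E + V ≡ Q (mod 10)] from column 2 (E=8, Q=5, carry-in 0, digits 0,5,8 already taken and all letters distinct): V must equal 7. So V=7.
Step 5. [col 3: A + V ≡ S (mod 10)] column 3 (A + V ≡ S (mod 10), carry-in 1) doesn't pin A yet; pick A=6 and continue, so A=6.
Step 6. [col 3: A + V ≡ S (mod 10)] column 3 reads A+V+carry(1)=S with A=6, V=7; with digits 0,5,6,7,8 already taken and all letters distinct, the only value for S is 4 ⇒ S=4.
Step 7. [col 4: Q + A ≡ X (mod 10)] column 4: given Q=5, A=6, carry-in 1, and digits 0,4,5,6,7,8 already taken and all letters distinct, Q+A≡X (mod 10) forces X=2 ⇒ X=2.
Step 8. [col 5: C + Y ≡ C (mod 10)] in column 5 we have C+Y≡C with carry-in 1; given nothing yet and digits 0,2,4,5,6,7,8 already taken and all letters distinct, that pins Y to 9. So Y=9.
Step 9. [col 5: C + Y ≡ C (mod 10)] C=1 is one option consistent with column 5 (C + Y ≡ C (mod 10), carry-in 1) — take it, so C=1.

Answer: A=6, C=1, E=8, H=0, Q=5, S=4, V=7, X=2, Y=9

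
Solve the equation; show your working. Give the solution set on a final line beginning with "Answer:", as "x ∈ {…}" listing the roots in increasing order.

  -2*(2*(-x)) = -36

Step 1. [-2*(2*(-x)) = -36] -2·(inner) — divide through by -2. So div: 2*(-x) = 18.
Step 2. [2*(-x) = 18] 2 out front; divide by 2 ⇒ div: -x = 9.
Step 3. [-x = 9] leading − — multiply by −1, so neg: x = -9.

Answer: x ∈ {-9}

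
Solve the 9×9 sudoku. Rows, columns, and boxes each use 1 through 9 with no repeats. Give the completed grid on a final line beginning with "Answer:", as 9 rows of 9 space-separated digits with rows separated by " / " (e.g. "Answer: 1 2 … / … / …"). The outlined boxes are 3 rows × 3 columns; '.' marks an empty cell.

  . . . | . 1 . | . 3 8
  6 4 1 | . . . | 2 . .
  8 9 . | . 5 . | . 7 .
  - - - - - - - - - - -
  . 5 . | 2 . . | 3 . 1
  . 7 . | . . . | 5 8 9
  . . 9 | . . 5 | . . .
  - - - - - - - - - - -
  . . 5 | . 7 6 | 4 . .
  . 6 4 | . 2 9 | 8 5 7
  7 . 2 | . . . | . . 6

Step 1. [r5c1∈{1,2,3,4}] across row 5, 2 lands solely at r5c1 ⇒ r5c1=2.
Step 2. [r2c8∈{9}] r2c8 has the single candidate 9, so r2c8=9.
Step 3. [r4c6∈{4,7,8}] 7 has one home in row 4: r4c6. So r4c6=7.
Step 4. [r9c8∈{1}] only 1 remains possible at r9c8. So r9c8=1.
Step 5. [r7c9∈{2,3}] 3 has one home in col 9: r7c9 ⇒ r7c9=3.
Step 6. [r5c6∈{1,3,4}] across col 6, 1 lands solely at r5c6, so r5c6=1.
Step 7. [r3c9∈{4}] r3c9 has the single candidate 4 ⇒ r3c9=4.
Step 8. [r4c1∈{4}] nothing but 4 survives at r4c1. So r4c1=4.
Step 9. [r6c8∈{2,4,6}] 4 has one home in col 8: r6c8 ⇒ r6c8=4.
Step 10. [r3c3∈{3}] r3c3's peers cover all but 3 ⇒ r3c3=3.
Step 11. [r3c4∈{6}] r3c4 has the single candidate 6. So r3c4=6.
Step 12. [r4c3∈{6,8}] across col 3, 8 lands solely at r4c3. So r4c3=8.
Step 13. [r2c4∈{3,7,8}] r2c4 is the only open cell in row 2 admitting 7, so r2c4=7.
Step 14. [r9c4∈{3,4,5,8}] in row 9, 5 fits only at r9c4. So r9c4=5.
Step 15. [r4c8∈{6}] nothing but 6 survives at r4c8 ⇒ r4c8=6.
Step 16. [r6c5∈{3,6,8}] row 6 places 6 nowhere but r6c5 ⇒ r6c5=6.
Step 17. [r6c4∈{3,8}] 8 has one home in row 6: r6c4. So r6c4=8.
Step 18. [r7c4∈{1}] r7c4 has the single candidate 1, so r7c4=1.
Step 19. [r8c4∈{3}] r8c4 is down to just 3. So r8c4=3.
Step 20. [r5c4∈{4}] only 4 remains possible at r5c4, so r5c4=4.
Step 21. [r1c6∈{2,4}] r1c6 is the only open cell in row 1 admitting 4. So r1c6=4.
Step 22. [r9c6∈{8}] r9c6 has the single candidate 8. So r9c6=8.
Step 23. [r6c1∈{1,3}] col 1 places 3 nowhere but r6c1. So r6c1=3.
Step 24. [r2c6∈{3}] only 3 remains possible at r2c6 ⇒ r2c6=3.
Step 25. [r1c1∈{5}] nothing but 5 survives at r1c1, so r1c1=5.
Step 26. [r5c5∈{3}] nothing but 3 survives at r5c5, so r5c5=3.
Step 27. [r3c7∈{1}] r3c7 has the single candidate 1 ⇒ r3c7=1.
Step 28. [r9c5∈{4}] r9c5's peers cover all but 4 ⇒ r9c5=4.
Step 29. [r2c9∈{5}] nothing but 5 survives at r2c9, so r2c9=5.
Step 30. [r3c6∈{2}] only 2 remains possible at r3c6. So r3c6=2.
Step 31. [r1c4∈{9}] nothing but 9 survives at r1c4, so r1c4=9.
Step 32. [r4c5∈{9}] only 9 remains possible at r4c5 ⇒ r4c5=9.
Step 33. [r5c3∈{6}] r5c3 is down to just 6, so r5c3=6.
Step 34. [r6c2∈{1}] only 1 remains possible at r6c2. So r6c2=1.
Step 35. [r9c7∈{9}] r9c7's peers cover all but 9. So r9c7=9.
Step 36. [r8c1∈{1}] r8c1 has the single candidate 1. So r8c1=1.
Step 37. [r6c9∈{2}] r6c9 has the single candidate 2, so r6c9=2.
Step 38. [r6c7∈{7}] r6c7's peers cover all but 7, so r6c7=7.
Step 39. [r2c5∈{8}] r2c5's peers cover all but 8. So r2c5=8.
Step 40. [r7c8∈{2}] nothing but 2 survives at r7c8. So r7c8=2.
Step 41. [r1c7∈{6}] r1c7 has the single candidate 6 ⇒ r1c7=6.
Step 42. [r7c2∈{8}] r7c2 has the single candidate 8 ⇒ r7c2=8.
Step 43. [r9c2∈{3}] r9c2 has the single candidate 3. So r9c2=3.
Step 44. [r1c2∈{2}] r1c2's peers cover all but 2. So r1c2=2.
Step 45. [r1c3∈{7}] r1c3's peers cover all but 7, so r1c3=7.
Step 46. [r7c1∈{9}] only 9 remains possible at r7c1, so r7c1=9.

Answer: 5 2 7 9 1 4 6 3 8 / 6 4 1 7 8 3 2 9 5 / 8 9 3 6 5 2 1 7 4 / 4 5 8 2 9 7 3 6 1 / 2 7 6 4 3 1 5 8 9 / 3 1 9 8 6 5 7 4 2 / 9 8 5 1 7 6 4 2 3 / 1 6 4 3 2 9 8 5 7 / 7 3 2 5 4 8 9 1 6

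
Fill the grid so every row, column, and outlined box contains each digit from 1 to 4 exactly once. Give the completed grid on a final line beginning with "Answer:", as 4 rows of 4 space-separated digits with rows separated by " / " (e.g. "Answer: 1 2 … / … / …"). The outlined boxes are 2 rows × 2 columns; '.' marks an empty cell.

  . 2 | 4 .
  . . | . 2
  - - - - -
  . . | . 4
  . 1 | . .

Step 1. [r3c2∈{3}] r3c2's peers cover all but 3 ⇒ r3c2=3.
Step 2. [r1c4∈{1,3}] 1 has one home in col 4: r1c4. So r1c4=1.
Step 3. [r4c1∈{2,4}] r4c1 is the only open cell in row 4 admitting 4. So r4c1=4.
Step 4. [r2c3∈{3}] nothing but 3 survives at r2c3 ⇒ r2c3=3.
Step 5. [r3c1∈{2}] r3c1 has the single candidate 2, so r3c1=2.
Step 6. [r2c2∈{4}] r2c2's peers cover all but 4. So r2c2=4.
Step 7. [r2c1∈{1}] r2c1's peers cover all but 1 ⇒ r2c1=1.
Step 8. [r3c3∈{1}] r3c3's peers cover all but 1 ⇒ r3c3=1.
Step 9. [r4c4∈{3}] only 3 remains possible at r4c4, so r4c4=3.
Step 10. [r1c1∈{3}] r1c1's peers cover all but 3, so r1c1=3.
Step 11. [r4c3∈{2}] only 2 remains possible at r4c3 ⇒ r4c3=2.

Answer: 3 2 4 1 / 1 4 3 2 / 2 3 1 4 / 4 1 2 3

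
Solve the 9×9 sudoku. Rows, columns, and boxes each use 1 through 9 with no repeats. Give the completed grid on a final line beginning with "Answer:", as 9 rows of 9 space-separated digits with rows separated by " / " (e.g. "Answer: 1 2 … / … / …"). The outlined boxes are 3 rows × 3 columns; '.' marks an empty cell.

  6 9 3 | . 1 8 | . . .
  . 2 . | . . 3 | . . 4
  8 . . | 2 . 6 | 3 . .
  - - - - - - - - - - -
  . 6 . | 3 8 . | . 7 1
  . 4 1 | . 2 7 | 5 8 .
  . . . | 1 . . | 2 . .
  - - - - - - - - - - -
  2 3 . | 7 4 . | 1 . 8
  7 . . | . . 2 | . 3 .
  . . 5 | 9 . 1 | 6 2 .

Step 1. [r2c4∈{5}] nothing but 5 survives at r2c4. So r2c4=5.
Step 2. [r2c3∈{7}] r2c3's peers cover all but 7 ⇒ r2c3=7.
Step 3. [r3c2∈{1,5}] in box 1, 5 fits only at r3c2. So r3c2=5.
Step 4. [r2c5∈{9}] r2c5 is down to just 9 ⇒ r2c5=9.
Step 5. [r7c6∈{5}] r7c6's peers cover all but 5. So r7c6=5.
Step 6. [r7c8∈{9}] r7c8 is down to just 9. So r7c8=9.
Step 7. [r4c7∈{4,9}] r4c7 is the only open cell in col 7 admitting 9, so r4c7=9.
Step 8. [r8c3∈{4,6,8,9}] r8c3 is the only open cell in row 8 admitting 9. So r8c3=9.
Step 9. [r5c4∈{6}] r5c4's peers cover all but 6. So r5c4=6.
Step 10. [r9c2∈{8}] only 8 remains possible at r9c2. So r9c2=8.
Step 11. [r6c9∈{3,6}] across col 9, 6 lands solely at r6c9. So r6c9=6.
Step 12. [r6c1∈{3,5,9}] 3 has one home in row 6: r6c1 ⇒ r6c1=3.
Step 13. [r1c7∈{7}] only 7 remains possible at r1c7. So r1c7=7.
Step 14. [r1c8∈{5}] r1c8 has the single candidate 5, so r1c8=5.
Step 15. [r3c8∈{1}] only 1 remains possible at r3c8. So r3c8=1.
Step 16. [r6c8∈{4}] r6c8 has the single candidate 4, so r6c8=4.
Step 17. [r2c1∈{1}] r2c1's peers cover all but 1 ⇒ r2c1=1.
Step 18. [r3c9∈{9}] r3c9 has the single candidate 9. So r3c9=9.
Step 19. [r2c8∈{6}] r2c8 is down to just 6, so r2c8=6.
Step 20. [r8c4∈{8}] r8c4 has the single candidate 8, so r8c4=8.
Step 21. [r8c7∈{4}] r8c7 has the single candidate 4, so r8c7=4.
Step 22. [r2c7∈{8}] nothing but 8 survives at r2c7. So r2c7=8.
Step 23. [r6c2∈{7}] r6c2's peers cover all but 7, so r6c2=7.
Step 24. [r3c3∈{4}] r3c3 has the single candidate 4, so r3c3=4.
Step 25. [r9c1∈{4}] nothing but 4 survives at r9c1. So r9c1=4.
Step 26. [r8c9∈{5}] r8c9 has the single candidate 5. So r8c9=5.
Step 27. [r1c9∈{2}] r1c9 is down to just 2. So r1c9=2.
Step 28. [r9c9∈{7}] nothing but 7 survives at r9c9 ⇒ r9c9=7.
Step 29. [r4c6∈{4}] r4c6 is down to just 4 ⇒ r4c6=4.
Step 30. [r3c5∈{7}] nothing but 7 survives at r3c5 ⇒ r3c5=7.
Step 31. [r8c5∈{6}] r8c5 is down to just 6, so r8c5=6.
Step 32. [r4c1∈{5}] nothing but 5 survives at r4c1. So r4c1=5.
Step 33. [r6c3∈{8}] nothing but 8 survives at r6c3, so r6c3=8.
Step 34. [r7c3∈{6}] only 6 remains possible at r7c3, so r7c3=6.
Step 35. [r5c1∈{9}] nothing but 9 survives at r5c1, so r5c1=9.
Step 36. [r4c3∈{2}] only 2 remains possible at r4c3. So r4c3=2.
Step 37. [r8c2∈{1}] only 1 remains possible at r8c2. So r8c2=1.
Step 38. [r9c5∈{3}] nothing but 3 survives at r9c5 ⇒ r9c5=3.
Step 39. [r6c5∈{5}] r6c5's peers cover all but 5, so r6c5=5.
Step 40. [r5c9∈{3}] r5c9 has the single candidate 3. So r5c9=3.
Step 41. [r6c6∈{9}] nothing but 9 survives at r6c6, so r6c6=9.
Step 42. [r1c4∈{4}] r1c4 has the single candidate 4, so r1c4=4.

Answer: 6 9 3 4 1 8 7 5 2 / 1 2 7 5 9 3 8 6 4 / 8 5 4 2 7 6 3 1 9 / 5 6 2 3 8 4 9 7 1 / 9 4 1 6 2 7 5 8 3 / 3 7 8 1 5 9 2 4 6 / 2 3 6 7 4 5 1 9 8 / 7 1 9 8 6 2 4 3 5 / 4 8 5 9 3 1 6 2 7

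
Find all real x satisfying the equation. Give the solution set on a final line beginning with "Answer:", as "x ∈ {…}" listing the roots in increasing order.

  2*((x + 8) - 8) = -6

Step 1. [2*((x + 8) - 8) = -6] 2·(inner) — divide through by 2, so div: (x + 8) - 8 = -3.
Step 2. [(x + 8) - 8 = -3] 8 comes off first (add 8). So sub: x + 8 = 5.
Step 3. [x + 8 = 5] 8 comes off first (subtract 8). So sub: x = -3.

Answer: x ∈ {-3}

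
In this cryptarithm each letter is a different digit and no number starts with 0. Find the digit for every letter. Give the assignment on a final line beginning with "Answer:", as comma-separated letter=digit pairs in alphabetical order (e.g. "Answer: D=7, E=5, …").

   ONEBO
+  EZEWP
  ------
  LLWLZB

Step 1. [col 1: O + P ≡ B (mod 10)] several values work for P in column 1 (O + P ≡ B (mod 10), carry-in 0); try P=3 ⇒ P=3.
Step 2. [col 1: O + P ≡ B (mod 10)] several values work for O in column 1 (O + P ≡ B (mod 10), carry-in 0); try O=6, so O=6.
Step 3. [L] adding two 5-digit numbers gives at most 5+1 digits, and here it does — L is that final carry and must be 1. So L=1.
Step 4. [col 1: O + P ≡ B (mod 10)] from column 1 (O=6, P=3, carry-in 0, digits 1,3,6 already taken and all letters distinct): B must equal 9 ⇒ B=9.
Step 5. [col 2: B + W ≡ Z (mod 10)] column 2 (B + W ≡ Z (mod 10), carry-in 0) doesn't pin Z yet; pick Z=7 and continue, so Z=7.
Step 6. [col 2: B + W ≡ Z (mod 10)] in column 2 we have B+W≡Z with carry-in 0; given B=9, Z=7 and digits 1,3,6,7,9 already taken and all letters distinct, that pins W to 8 ⇒ W=8.
Step 7. [col 3: E + E ≡ L (mod 10)] no forcing yet in column 3 (carry-in 1); E=5 is free and consistent — try it, so E=5.
Step 8. [col 4: N + Z ≡ W (mod 10)] from column 4 (Z=7, W=8, carry-in 1, digits 1,3,5,6,7,8,9 already taken and all letters distinct): N must equal 0 ⇒ N=0.

Answer: B=9, E=5, L=1, N=0, O=6, P=3, W=8, Z=7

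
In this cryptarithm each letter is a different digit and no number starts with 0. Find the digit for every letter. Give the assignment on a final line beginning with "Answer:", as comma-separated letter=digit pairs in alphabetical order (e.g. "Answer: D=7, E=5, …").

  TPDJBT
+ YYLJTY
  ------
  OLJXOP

Step 1. [col 1: T + Y ≡ P (mod 10)] no forcing yet in column 1 (carry-in 0); T=3 is free and consistent — try it, so T=3.
Step 2. [col 1: T + Y ≡ P (mod 10)] no forcing yet in column 1 (carry-in 0); P=8 is free and consistent — try it. So P=8.
Step 3. [col 1: T + Y ≡ P (mod 10)] column 1: given T=3, P=8, carry-in 0, and digits 3,8 already taken and all letters distinct, T+Y≡P (mod 10) forces Y=5 ⇒ Y=5.
Step 4. [col 2: B + T ≡ O (mod 10)] B=6 is one option consistent with column 2 (B + T ≡ O (mod 10), carry-in 0) — take it, so B=6.
Step 5. [col 2: B + T ≡ O (mod 10)] in column 2 we have B+T≡O with carry-in 0; given B=6, T=3 and digits 3,5,6,8 already taken and all letters distinct, that pins O to 9 ⇒ O=9.
Step 6. [col 3: J + J ≡ X (mod 10)] column 3 (J + J ≡ X (mod 10), carry-in 0) doesn't pin J yet; pick J=1 and continue ⇒ J=1.
Step 7. [col 3: J + J ≡ X (mod 10)] column 3: given J=1, carry-in 0, and digits 1,3,5,6,8,9 already taken and all letters distinct, J+J≡X (mod 10) forces X=2 ⇒ X=2.
Step 8. [col 4: D + L ≡ J (mod 10)] D=7 is one option consistent with column 4 (D + L ≡ J (mod 10), carry-in 0) — take it. So D=7.
Step 9. [col 4: D + L ≡ J (mod 10)] in column 4 we have D+L≡J with carry-in 0; given D=7, J=1 and digits 1,2,3,5,6,7,8,9 already taken and all letters distinct, that pins L to 4 ⇒ L=4.

Answer: B=6, D=7, J=1, L=4, O=9, P=8, T=3, X=2, Y=5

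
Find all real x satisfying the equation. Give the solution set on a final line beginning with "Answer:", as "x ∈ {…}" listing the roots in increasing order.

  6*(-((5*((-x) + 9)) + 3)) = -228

Step 1. [6*(-((5*((-x) + 9)) + 3)) = -228] leading coefficient 6: divide by 6, so div: -((5*((-x) + 9)) + 3) = -38.
Step 2. [-((5*((-x) + 9)) + 3) = -38] flip signs both sides. So neg: (5*((-x) + 9)) + 3 = 38.
Step 3. [(5*((-x) + 9)) + 3 = 38] +3 is outermost — subtract 3 both sides, so sub: 5*((-x) + 9) = 35.
Step 4. [5*((-x) + 9) = 35] 5 out front; divide by 5. So div: (-x) + 9 = 7.
Step 5. [(-x) + 9 = 7] 9 comes off first (subtract 9) ⇒ sub: -x = -2.
Step 6. [-x = -2] flip signs both sides, so neg: x = 2.

Answer: x ∈ {2}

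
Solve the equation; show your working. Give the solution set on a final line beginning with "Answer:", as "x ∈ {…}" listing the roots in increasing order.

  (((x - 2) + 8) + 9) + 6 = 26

Step 1. [(((x - 2) + 8) + 9) + 6 = 26] peel the +6: subtract 6 from each side, so sub: ((x - 2) + 8) + 9 = 20.
Step 2. [((x - 2) + 8) + 9 = 20] peel the +9: subtract 9 from each side, so sub: (x - 2) + 8 = 11.
Step 3. [(x - 2) + 8 = 11] 8 comes off first (subtract 8), so sub: x - 2 = 3.
Step 4. [x - 2 = 3] -2 is outermost — add 2 both sides, so sub: x = 5.

Answer: x ∈ {5}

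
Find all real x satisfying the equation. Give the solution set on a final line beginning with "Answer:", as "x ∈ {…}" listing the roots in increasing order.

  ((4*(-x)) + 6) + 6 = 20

Step 1. [((4*(-x)) + 6) + 6 = 20] +6 is outermost — subtract 6 both sides, so sub: (4*(-x)) + 6 = 14.
Step 2. [(4*(-x)) + 6 = 14] the outer +6 inverts by subtracting 6. So sub: 4*(-x) = 8.
Step 3. [4*(-x) = 8] divide by the outer 4 ⇒ div: -x = 2.
Step 4. [-x = 2] LHS negated; negate both sides, so neg: x = -2.

Answer: x ∈ {-2}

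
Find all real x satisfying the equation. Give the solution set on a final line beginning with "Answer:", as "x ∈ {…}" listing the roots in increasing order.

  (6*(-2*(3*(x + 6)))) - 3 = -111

Step 1. [(6*(-2*(3*(x + 6)))) - 3 = -111] -3 is outermost — add 3 both sides ⇒ sub: 6*(-2*(3*(x + 6))) = -108.
Step 2. [6*(-2*(3*(x + 6))) = -108] LHS = 6·(…); ÷6 both sides, so div: -2*(3*(x + 6)) = -18.
Step 3. [-2*(3*(x + 6)) = -18] -2 out front; divide by -2, so div: 3*(x + 6) = 9.
Step 4. [3*(x + 6) = 9] LHS = 3·(…); ÷3 both sides ⇒ div: x + 6 = 3.
Step 5. [x + 6 = 3] 6 comes off first (subtract 6), so sub: x = -3.

Answer: x ∈ {-3}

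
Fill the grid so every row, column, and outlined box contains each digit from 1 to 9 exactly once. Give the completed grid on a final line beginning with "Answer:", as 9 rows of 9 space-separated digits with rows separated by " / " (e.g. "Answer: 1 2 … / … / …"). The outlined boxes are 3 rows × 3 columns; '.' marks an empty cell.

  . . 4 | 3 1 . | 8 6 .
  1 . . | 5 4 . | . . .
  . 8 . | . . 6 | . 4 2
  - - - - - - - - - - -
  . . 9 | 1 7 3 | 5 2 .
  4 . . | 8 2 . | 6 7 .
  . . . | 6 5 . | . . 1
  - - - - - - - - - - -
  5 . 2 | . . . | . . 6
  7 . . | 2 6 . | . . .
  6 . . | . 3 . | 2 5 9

Step 1. [r7c7∈{1,3,4,7}] in box 9, 7 fits only at r7c7, so r7c7=7.
Step 2. [r5c9∈{3}] r5c9 has the single candidate 3. So r5c9=3.
Step 3. [r2c6∈{2,7,8,9}] across row 2, 8 lands solely at r2c6. So r2c6=8.
Step 4. [r2c2∈{2,3,6,7,9}] in row 2, 2 fits only at r2c2. So r2c2=2.
Step 5. [r3c5∈{9}] nothing but 9 survives at r3c5. So r3c5=9.
Step 6. [r6c6∈{4,9}] 4 has one home in box 5: r6c6, so r6c6=4.
Step 7. [r3c3∈{3,5,7}] 5 has one home in row 3: r3c3, so r3c3=5.
Step 8. [r7c4∈{4,9}] across col 4, 9 lands solely at r7c4, so r7c4=9.
Step 9. [r7c2∈{1,3,4}] row 7 places 4 nowhere but r7c2, so r7c2=4.
Step 10. [r7c8∈{1,3,8}] 3 has one home in row 7: r7c8 ⇒ r7c8=3.
Step 11. [r9c2∈{1}] nothing but 1 survives at r9c2. So r9c2=1.
Step 12. [r3c1∈{3}] only 3 remains possible at r3c1 ⇒ r3c1=3.
Step 13. [r8c8∈{1,8}] r8c8 is the only open cell in col 8 admitting 1. So r8c8=1.
Step 14. [r6c8∈{8,9}] across col 8, 8 lands solely at r6c8. So r6c8=8.
Step 15. [r2c9∈{7}] r2c9 is down to just 7. So r2c9=7.
Step 16. [r1c2∈{7,9}] r1c2 is the only open cell in box 1 admitting 7, so r1c2=7.
Step 17. [r6c2∈{3}] r6c2 has the single candidate 3, so r6c2=3.
Step 18. [r8c9∈{4,8}] across col 9, 8 lands solely at r8c9 ⇒ r8c9=8.
Step 19. [r2c7∈{3,9}] in row 2, 3 fits only at r2c7 ⇒ r2c7=3.
Step 20. [r9c6∈{7}] r9c6 has the single candidate 7 ⇒ r9c6=7.
Step 21. [r4c9∈{4}] only 4 remains possible at r4c9, so r4c9=4.
Step 22. [r9c4∈{4}] r9c4 has the single candidate 4 ⇒ r9c4=4.
Step 23. [r4c2∈{6}] only 6 remains possible at r4c2, so r4c2=6.
Step 24. [r1c1∈{9}] r1c1's peers cover all but 9 ⇒ r1c1=9.
Step 25. [r5c2∈{5}] r5c2 is down to just 5, so r5c2=5.
Step 26. [r8c2∈{9}] nothing but 9 survives at r8c2 ⇒ r8c2=9.
Step 27. [r9c3∈{8}] only 8 remains possible at r9c3 ⇒ r9c3=8.
Step 28. [r7c5∈{8}] only 8 remains possible at r7c5. So r7c5=8.
Step 29. [r1c6∈{2}] r1c6 is down to just 2 ⇒ r1c6=2.
Step 30. [r3c7∈{1}] r3c7 is down to just 1, so r3c7=1.
Step 31. [r8c3∈{3}] only 3 remains possible at r8c3. So r8c3=3.
Step 32. [r2c8∈{9}] r2c8 is down to just 9. So r2c8=9.
Step 33. [r1c9∈{5}] r1c9's peers cover all but 5, so r1c9=5.
Step 34. [r7c6∈{1}] nothing but 1 survives at r7c6. So r7c6=1.
Step 35. [r2c3∈{6}] only 6 remains possible at r2c3. So r2c3=6.
Step 36. [r6c7∈{9}] r6c7's peers cover all but 9, so r6c7=9.
Step 37. [r6c3∈{7}] r6c3's peers cover all but 7. So r6c3=7.
Step 38. [r5c3∈{1}] nothing but 1 survives at r5c3. So r5c3=1.
Step 39. [r5c6∈{9}] r5c6's peers cover all but 9. So r5c6=9.
Step 40. [r6c1∈{2}] r6c1 has the single candidate 2 ⇒ r6c1=2.
Step 41. [r8c6∈{5}] r8c6 has the single candidate 5 ⇒ r8c6=5.
Step 42. [r8c7∈{4}] r8c7's peers cover all but 4, so r8c7=4.
Step 43. [r4c1∈{8}] r4c1 has the single candidate 8 ⇒ r4c1=8.
Step 44. [r3c4∈{7}] r3c4 is down to just 7 ⇒ r3c4=7.

Answer: 9 7 4 3 1 2 8 6 5 / 1 2 6 5 4 8 3 9 7 / 3 8 5 7 9 6 1 4 2 / 8 6 9 1 7 3 5 2 4 / 4 5 1 8 2 9 6 7 3 / 2 3 7 6 5 4 9 8 1 / 5 4 2 9 8 1 7 3 6 / 7 9 3 2 6 5 4 1 8 / 6 1 8 4 3 7 2 5 9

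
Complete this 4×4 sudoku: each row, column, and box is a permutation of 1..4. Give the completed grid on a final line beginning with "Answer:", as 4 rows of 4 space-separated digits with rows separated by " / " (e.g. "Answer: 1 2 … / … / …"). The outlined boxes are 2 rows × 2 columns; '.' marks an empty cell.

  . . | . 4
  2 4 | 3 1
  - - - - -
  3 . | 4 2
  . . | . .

Step 1. [r3c2∈{1}] nothing but 1 survives at r3c2 ⇒ r3c2=1.
Step 2. [r4c3∈{1}] only 1 remains possible at r4c3. So r4c3=1.
Step 3. [r1c2∈{3}] nothing but 3 survives at r1c2. So r1c2=3.
Step 4. [r4c1∈{4}] only 4 remains possible at r4c1. So r4c1=4.
Step 5. [r4c4∈{3}] only 3 remains possible at r4c4. So r4c4=3.
Step 6. [r4c2∈{2}] r4c2 has the single candidate 2. So r4c2=2.
Step 7. [r1c1∈{1}] r1c1 has the single candidate 1. So r1c1=1.
Step 8. [r1c3∈{2}] r1c3's peers cover all but 2, so r1c3=2.

Answer: 1 3 2 4 / 2 4 3 1 / 3 1 4 2 / 4 2 1 3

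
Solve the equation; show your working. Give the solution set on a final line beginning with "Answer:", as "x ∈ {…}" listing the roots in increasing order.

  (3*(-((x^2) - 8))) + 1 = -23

Step 1. [(3*(-((x^2) - 8))) + 1 = -23] +1 is outermost — subtract 1 both sides. So sub: 3*(-((x^2) - 8)) = -24.
Step 2. [3*(-((x^2) - 8)) = -24] leading coefficient 3: divide by 3 ⇒ div: -((x^2) - 8) = -8.
Step 3. [-((x^2) - 8) = -8] leading − — multiply by −1 ⇒ neg: (x^2) - 8 = 8.
Step 4. [(x^2) - 8 = 8] -8 is outermost — add 8 both sides, so sub: x^2 = 16.
Step 5. [x^2 = 16] √ both sides: 16 ≥ 0 gives two branches ⇒ sqrt: x = 4 or -4.

Answer: x ∈ {-4, 4}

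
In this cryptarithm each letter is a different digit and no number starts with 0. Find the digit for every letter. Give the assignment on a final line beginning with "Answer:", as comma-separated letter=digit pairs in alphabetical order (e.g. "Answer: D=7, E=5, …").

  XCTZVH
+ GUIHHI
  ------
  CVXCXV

Step 1. [col 1: H + I ≡ V (mod 10)] column 1 (H + I ≡ V (mod 10), carry-in 0) doesn't pin I yet; pick I=6 and continue, so I=6.
Step 2. [col 1: H + I ≡ V (mod 10)] several values work for H in column 1 (H + I ≡ V (mod 10), carry-in 0); try H=4, so H=4.
Step 3. [col 1: H + I ≡ V (mod 10)] from column 1 (H=4, I=6, carry-in 0, digits 4,6 already taken and all letters distinct): V must equal 0, so V=0.
Step 4. [col 2: V + H ≡ X (mod 10)] column 2: given V=0, H=4, carry-in 1, and digits 0,4,6 already taken and all letters distinct, V+H≡X (mod 10) forces X=5. So X=5.
Step 5. [col 3: Z + H ≡ C (mod 10)] C=7 is one option consistent with column 3 (Z + H ≡ C (mod 10), carry-in 0) — take it ⇒ C=7.
Step 6. [col 3: Z + H ≡ C (mod 10)] from column 3 (H=4, C=7, carry-in 0, digits 0,4,5,6,7 already taken and all letters distinct): Z must equal 3 ⇒ Z=3.
Step 7. [col 4: T + I ≡ X (mod 10)] column 4 reads T+I+carry(0)=X with I=6, X=5; with digits 0,3,4,5,6,7 already taken and all letters distinct, the only value for T is 9 ⇒ T=9.
Step 8. [col 5: C + U ≡ V (mod 10)] from column 5 (C=7, V=0, carry-in 1, digits 0,3,4,5,6,7,9 already taken and all letters distinct): U must equal 2, so U=2.
Step 9. [col 6: X + G ≡ C (mod 10)] column 6: given X=5, C=7, carry-in 1, and digits 0,2,3,4,5,6,7,9 already taken and all letters distinct, X+G≡C (mod 10) forces G=1 ⇒ G=1.

Answer: C=7, G=1, H=4, I=6, T=9, U=2, V=0, X=5, Z=3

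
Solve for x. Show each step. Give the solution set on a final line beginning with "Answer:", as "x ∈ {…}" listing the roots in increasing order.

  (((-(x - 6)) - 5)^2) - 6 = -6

Step 1. [(((-(x - 6)) - 5)^2) - 6 = -6] 6 comes off first (add 6) ⇒ sub: ((-(x - 6)) - 5)^2 = 0.
Step 2. [((-(x - 6)) - 5)^2 = 0] LHS squared, RHS 0 ≥ 0: apply √ (±). So sqrt: (-(x - 6)) - 5 = 0.
Step 3. [(-(x - 6)) - 5 = 0] 5 comes off first (add 5) ⇒ sub: -(x - 6) = 5.
Step 4. [-(x - 6) = 5] LHS negated; negate both sides, so neg: x - 6 = -5.
Step 5. [x - 6 = -5] peel the -6: add 6 from each side. So sub: x = 1.

Answer: x ∈ {1}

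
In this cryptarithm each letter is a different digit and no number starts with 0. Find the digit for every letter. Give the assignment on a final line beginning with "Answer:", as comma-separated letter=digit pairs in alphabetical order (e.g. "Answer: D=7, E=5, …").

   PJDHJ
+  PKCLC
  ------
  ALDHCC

Step 1. [col 1: J + C ≡ C (mod 10)] in column 1 we have J+C≡C with carry-in 0; given nothing yet and all letters distinct, none taken yet, that pins J to 0, so J=0.
Step 2. [col 1: J + C ≡ C (mod 10)] column 1 (J + C ≡ C (mod 10), carry-in 0) doesn't pin C yet; pick C=5 and continue ⇒ C=5.
Step 3. [A] the sum has 6 digits but both addends have 5; that extra leading digit A is the final carry, namely 1. So A=1.
Step 4. [col 2: H + L ≡ C (mod 10)] several values work for L in column 2 (H + L ≡ C (mod 10), carry-in 0); try L=2 ⇒ L=2.
Step 5. [col 2: H + L ≡ C (mod 10)] from column 2 (L=2, C=5, carry-in 0, digits 0,1,2,5 already taken and all letters distinct): H must equal 3 ⇒ H=3.
Step 6. [col 3: D + C ≡ H (mod 10)] column 3: given C=5, H=3, carry-in 0, and digits 0,1,2,3,5 already taken and all letters distinct, D+C≡H (mod 10) forces D=8, so D=8.
Step 7. [col 4: J + K ≡ D (mod 10)] from column 4 (J=0, D=8, carry-in 1, digits 0,1,2,3,5,8 already taken and all letters distinct): K must equal 7 ⇒ K=7.
Step 8. [col 5: P + P ≡ L (mod 10)] from column 5 (L=2, carry-in 0, digits 0,1,2,3,5,7,8 already taken and all letters distinct): P must equal 6. So P=6.

Answer: A=1, C=5, D=8, H=3, J=0, K=7, L=2, P=6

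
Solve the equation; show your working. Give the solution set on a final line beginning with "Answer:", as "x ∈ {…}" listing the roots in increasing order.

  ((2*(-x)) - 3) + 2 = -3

Step 1. [((2*(-x)) - 3) + 2 = -3] subtract 2: x sits inside (… + 2) ⇒ sub: (2*(-x)) - 3 = -5.
Step 2. [(2*(-x)) - 3 = -5] -3 is outermost — add 3 both sides. So sub: 2*(-x) = -2.
Step 3. [2*(-x) = -2] LHS = 2·(…); ÷2 both sides. So div: -x = -1.
Step 4. [-x = -1] flip signs both sides ⇒ neg: x = 1.

Answer: x ∈ {1}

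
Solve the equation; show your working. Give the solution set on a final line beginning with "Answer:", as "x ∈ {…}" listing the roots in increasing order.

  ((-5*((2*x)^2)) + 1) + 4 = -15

Step 1. [((-5*((2*x)^2)) + 1) + 4 = -15] peel the +4: subtract 4 from each side ⇒ sub: (-5*((2*x)^2)) + 1 = -19.
Step 2. [(-5*((2*x)^2)) + 1 = -19] +1 is outermost — subtract 1 both sides. So sub: -5*((2*x)^2) = -20.
Step 3. [-5*((2*x)^2) = -20] divide by the outer -5. So div: (2*x)^2 = 4.
Step 4. [(2*x)^2 = 4] 4 ≥ 0, LHS is (·)² — take ±√. So sqrt: 2*x = 2 or -2.
Step 5. [2*x = 2 or -2] 2 out front; divide by 2. So div: x = 1 or -1.

Answer: x ∈ {-1, 1}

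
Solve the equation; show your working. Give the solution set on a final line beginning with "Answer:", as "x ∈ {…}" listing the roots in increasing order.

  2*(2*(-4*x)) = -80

Step 1. [2*(2*(-4*x)) = -80] leading coefficient 2: divide by 2 ⇒ div: 2*(-4*x) = -40.
Step 2. [2*(-4*x) = -40] divide by the outer 2, so div: -4*x = -20.
Step 3. [-4*x = -20] leading coefficient -4: divide by -4, so div: x = 5.

Answer: x ∈ {5}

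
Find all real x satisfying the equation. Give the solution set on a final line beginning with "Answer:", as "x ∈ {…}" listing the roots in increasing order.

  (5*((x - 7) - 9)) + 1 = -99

Step 1. [(5*((x - 7) - 9)) + 1 = -99] 1 comes off first (subtract 1), so sub: 5*((x - 7) - 9) = -100.
Step 2. [5*((x - 7) - 9) = -100] 5·(inner) — divide through by 5 ⇒ div: (x - 7) - 9 = -20.
Step 3. [(x - 7) - 9 = -20] peel the -9: add 9 from each side ⇒ sub: x - 7 = -11.
Step 4. [x - 7 = -11] peel the -7: add 7 from each side. So sub: x = -4.

Answer: x ∈ {-4}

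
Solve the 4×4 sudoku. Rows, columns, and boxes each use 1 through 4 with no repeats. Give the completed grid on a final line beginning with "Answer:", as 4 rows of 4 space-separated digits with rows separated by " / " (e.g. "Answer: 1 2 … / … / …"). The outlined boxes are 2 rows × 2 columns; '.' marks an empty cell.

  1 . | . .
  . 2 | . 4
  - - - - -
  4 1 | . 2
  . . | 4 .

Step 1. [r1c4∈{3}] r1c4 is down to just 3. So r1c4=3.
Step 2. [r4c2∈{3}] r4c2 has the single candidate 3, so r4c2=3.
Step 3. [r2c3∈{1}] r2c3 is down to just 1 ⇒ r2c3=1.
Step 4. [r2c1∈{3}] r2c1 is down to just 3 ⇒ r2c1=3.
Step 5. [r1c3∈{2}] only 2 remains possible at r1c3, so r1c3=2.
Step 6. [r4c1∈{2}] nothing but 2 survives at r4c1 ⇒ r4c1=2.
Step 7. [r1c2∈{4}] nothing but 4 survives at r1c2 ⇒ r1c2=4.
Step 8. [r4c4∈{1}] nothing but 1 survives at r4c4, so r4c4=1.
Step 9. [r3c3∈{3}] r3c3 has the single candidate 3 ⇒ r3c3=3.

Answer: 1 4 2 3 / 3 2 1 4 / 4 1 3 2 / 2 3 4 1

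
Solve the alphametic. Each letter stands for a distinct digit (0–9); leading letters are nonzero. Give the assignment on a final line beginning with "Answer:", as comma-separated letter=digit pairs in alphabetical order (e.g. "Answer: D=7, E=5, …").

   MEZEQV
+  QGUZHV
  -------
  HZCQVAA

Step 1. [col 1: V + V ≡ A (mod 10)] no forcing yet in column 1 (carry-in 0); A=8 is free and consistent — try it. So A=8.
Step 2. [H] adding two 6-digit numbers gives at most 6+1 digits, and here it does — H is that final carry and must be 1 ⇒ H=1.
Step 3. [col 1: V + V ≡ A (mod 10)] V=9 is one option consistent with column 1 (V + V ≡ A (mod 10), carry-in 0) — take it, so V=9.
Step 4. [col 2: Q + H ≡ A (mod 10)] from column 2 (H=1, A=8, carry-in 1, digits 1,8,9 already taken and all letters distinct): Q must equal 6 ⇒ Q=6.
Step 5. [col 3: E + Z ≡ V (mod 10)] several values work for E in column 3 (E + Z ≡ V (mod 10), carry-in 0); try E=7. So E=7.
Step 6. [col 3: E + Z ≡ V (mod 10)] column 3 reads E+Z+carry(0)=V with E=7, V=9; with digits 1,6,7,8,9 already taken and all letters distinct, the only value for Z is 2. So Z=2.
Step 7. [col 4: Z + U ≡ Q (mod 10)] column 4 reads Z+U+carry(0)=Q with Z=2, Q=6; with digits 1,2,6,7,8,9 already taken and all letters distinct, the only value for U is 4. So U=4.
Step 8. [col 5: E + G ≡ C (mod 10)] from column 5 (E=7, carry-in 0, digits 1,2,4,6,7,8,9 already taken and all letters distinct): C must equal 0. So C=0.
Step 9. [col 5: E + G ≡ C (mod 10)] in column 5 we have E+G≡C with carry-in 0; given E=7, C=0 and digits 0,1,2,4,6,7,8,9 already taken and all letters distinct, that pins G to 3. So G=3.
Step 10. [col 6: M + Q ≡ Z (mod 10)] column 6 reads M+Q+carry(1)=Z with Q=6, Z=2; with digits 0,1,2,3,4,6,7,8,9 already taken and all letters distinct, the only value for M is 5. So M=5.

Answer: A=8, C=0, E=7, G=3, H=1, M=5, Q=6, U=4, V=9, Z=2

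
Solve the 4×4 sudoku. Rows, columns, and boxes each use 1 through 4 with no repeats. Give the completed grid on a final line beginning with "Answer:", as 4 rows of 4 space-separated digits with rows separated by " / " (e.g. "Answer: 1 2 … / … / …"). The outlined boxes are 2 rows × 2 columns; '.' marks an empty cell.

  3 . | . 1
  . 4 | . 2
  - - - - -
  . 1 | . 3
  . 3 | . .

Step 1. [r4c4∈{4}] r4c4 is down to just 4 ⇒ r4c4=4.
Step 2. [r4c1∈{2}] r4c1's peers cover all but 2. So r4c1=2.
Step 3. [r2c1∈{1}] only 1 remains possible at r2c1, so r2c1=1.
Step 4. [r4c3∈{1}] r4c3 is down to just 1, so r4c3=1.
Step 5. [r2c3∈{3}] only 3 remains possible at r2c3, so r2c3=3.
Step 6. [r3c1∈{4}] only 4 remains possible at r3c1, so r3c1=4.
Step 7. [r1c2∈{2}] r1c2 is down to just 2, so r1c2=2.
Step 8. [r1c3∈{4}] r1c3 has the single candidate 4, so r1c3=4.
Step 9. [r3c3∈{2}] nothing but 2 survives at r3c3, so r3c3=2.

Answer: 3 2 4 1 / 1 4 3 2 / 4 1 2 3 / 2 3 1 4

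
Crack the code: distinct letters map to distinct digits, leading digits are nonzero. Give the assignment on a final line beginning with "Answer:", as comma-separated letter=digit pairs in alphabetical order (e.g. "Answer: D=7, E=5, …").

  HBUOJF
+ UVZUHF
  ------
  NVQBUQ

Step 1. [col 1: F + F ≡ Q (mod 10)] Q=8 is one option consistent with column 1 (F + F ≡ Q (mod 10), carry-in 0) — take it ⇒ Q=8.
Step 2. [col 1: F + F ≡ Q (mod 10)] several values work for F in column 1 (F + F ≡ Q (mod 10), carry-in 0); try F=9, so F=9.
Step 3. [col 2: J + H ≡ U (mod 10)] column 2 (J + H ≡ U (mod 10), carry-in 1) doesn't pin U yet; pick U=4 and continue, so U=4.
Step 4. [col 2: J + H ≡ U (mod 10)] several values work for J in column 2 (J + H ≡ U (mod 10), carry-in 1); try J=2, so J=2.
Step 5. [col 2: J + H ≡ U (mod 10)] column 2 reads J+H+carry(1)=U with J=2, U=4; with digits 2,4,8,9 already taken and all letters distinct, the only value for H is 1. So H=1.
Step 6. [col 3: O + U ≡ B (mod 10)] several values work for B in column 3 (O + U ≡ B (mod 10), carry-in 0); try B=0 ⇒ B=0.
Step 7. [col 3: O + U ≡ B (mod 10)] in column 3 we have O+U≡B with carry-in 0; given U=4, B=0 and digits 0,1,2,4,8,9 already taken and all letters distinct, that pins O to 6, so O=6.
Step 8. [col 4: U + Z ≡ Q (mod 10)] column 4: given U=4, Q=8, carry-in 1, and digits 0,1,2,4,6,8,9 already taken and all letters distinct, U+Z≡Q (mod 10) forces Z=3, so Z=3.
Step 9. [col 5: B + V ≡ V (mod 10)] several values work for V in column 5 (B + V ≡ V (mod 10), carry-in 0); try V=7 ⇒ V=7.
Step 10. [col 6: H + U ≡ N (mod 10)] from column 6 (H=1, U=4, carry-in 0, digits 0,1,2,3,4,6,7,8,9 already taken and all letters distinct): N must equal 5, so N=5.

Answer: B=0, F=9, H=1, J=2, N=5, O=6, Q=8, U=4, V=7, Z=3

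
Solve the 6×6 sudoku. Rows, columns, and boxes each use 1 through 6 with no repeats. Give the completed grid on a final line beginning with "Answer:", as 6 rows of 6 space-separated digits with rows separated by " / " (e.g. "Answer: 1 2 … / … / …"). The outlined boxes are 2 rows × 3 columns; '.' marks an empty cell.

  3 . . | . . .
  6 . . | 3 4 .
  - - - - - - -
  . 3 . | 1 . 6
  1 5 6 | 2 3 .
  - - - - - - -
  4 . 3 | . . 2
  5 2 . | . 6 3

Step 1. [r2c2∈{1}] only 1 remains possible at r2c2 ⇒ r2c2=1.
Step 2. [r2c6∈{5}] nothing but 5 survives at r2c6. So r2c6=5.
Step 3. [r5c5∈{1,5}] in row 5, 1 fits only at r5c5 ⇒ r5c5=1.
Step 4. [r2c3∈{2}] only 2 remains possible at r2c3. So r2c3=2.
Step 5. [r1c2∈{4}] only 4 remains possible at r1c2. So r1c2=4.
Step 6. [r3c3∈{4}] r3c3's peers cover all but 4. So r3c3=4.
Step 7. [r1c3∈{5}] r1c3 has the single candidate 5. So r1c3=5.
Step 8. [r5c4∈{5}] only 5 remains possible at r5c4, so r5c4=5.
Step 9. [r1c5∈{2}] r1c5's peers cover all but 2. So r1c5=2.
Step 10. [r3c5∈{5}] nothing but 5 survives at r3c5, so r3c5=5.
Step 11. [r6c3∈{1}] r6c3 is down to just 1. So r6c3=1.
Step 12. [r1c6∈{1}] nothing but 1 survives at r1c6. So r1c6=1.
Step 13. [r5c2∈{6}] nothing but 6 survives at r5c2, so r5c2=6.
Step 14. [r3c1∈{2}] nothing but 2 survives at r3c1, so r3c1=2.
Step 15. [r1c4∈{6}] r1c4's peers cover all but 6, so r1c4=6.
Step 16. [r6c4∈{4}] r6c4 is down to just 4 ⇒ r6c4=4.
Step 17. [r4c6∈{4}] r4c6 is down to just 4. So r4c6=4.

Answer: 3 4 5 6 2 1 / 6 1 2 3 4 5 / 2 3 4 1 5 6 / 1 5 6 2 3 4 / 4 6 3 5 1 2 / 5 2 1 4 6 3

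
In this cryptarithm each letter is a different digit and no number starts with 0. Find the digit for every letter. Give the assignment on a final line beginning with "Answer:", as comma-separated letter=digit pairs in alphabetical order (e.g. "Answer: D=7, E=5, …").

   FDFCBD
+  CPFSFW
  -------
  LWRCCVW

Step 1. [L] adding two 6-digit numbers gives at most 6+1 digits, and here it does — L is that final carry and must be 1, so L=1.
Step 2. [col 1: D + W ≡ W (mod 10)] column 1 reads D+W+carry(0)=W with nothing yet; with digits 1 already taken and all letters distinct, the only value for D is 0. So D=0.
Step 3. [col 1: D + W ≡ W (mod 10)] several values work for W in column 1 (D + W ≡ W (mod 10), carry-in 0); try W=5. So W=5.
Step 4. [col 2: B + F ≡ V (mod 10)] several values work for B in column 2 (B + F ≡ V (mod 10), carry-in 0); try B=6. So B=6.
Step 5. [col 2: B + F ≡ V (mod 10)] column 2 (B + F ≡ V (mod 10), carry-in 0) doesn't pin V yet; pick V=4 and continue. So V=4.
Step 6. [col 2: B + F ≡ V (mod 10)] column 2 reads B+F+carry(0)=V with B=6, V=4; with digits 0,1,4,5,6 already taken and all letters distinct, the only value for F is 8, so F=8.
Step 7. [col 3: C + S ≡ C (mod 10)] from column 3 (nothing yet, carry-in 1, digits 0,1,4,5,6,8 already taken and all letters distinct): S must equal 9, so S=9.
Step 8. [col 3: C + S ≡ C (mod 10)] C=7 is one option consistent with column 3 (C + S ≡ C (mod 10), carry-in 1) — take it. So C=7.
Step 9. [col 5: D + P ≡ R (mod 10)] from column 5 (D=0, carry-in 1, digits 0,1,4,5,6,7,8,9 already taken and all letters distinct): P must equal 2 ⇒ P=2.
Step 10. [col 5: D + P ≡ R (mod 10)] from column 5 (D=0, P=2, carry-in 1, digits 0,1,2,4,5,6,7,8,9 already taken and all letters distinct): R must equal 3 ⇒ R=3.

Answer: B=6, C=7, D=0, F=8, L=1, P=2, R=3, S=9, V=4, W=5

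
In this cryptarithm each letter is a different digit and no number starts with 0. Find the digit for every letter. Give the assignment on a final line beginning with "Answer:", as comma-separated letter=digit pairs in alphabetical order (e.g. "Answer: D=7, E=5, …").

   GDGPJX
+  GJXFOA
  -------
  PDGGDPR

Step 1. [P] the sum has 7 digits but both addends have 6; that extra leading digit P is the final carry, namely 1, so P=1.
Step 2. [col 1: X + A ≡ R (mod 10)] no forcing yet in column 1 (carry-in 0); A=3 is free and consistent — try it, so A=3.
Step 3. [col 1: X + A ≡ R (mod 10)] R=2 is one option consistent with column 1 (X + A ≡ R (mod 10), carry-in 0) — take it. So R=2.
Step 4. [col 1: X + A ≡ R (mod 10)] in column 1 we have X+A≡R with carry-in 0; given A=3, R=2 and digits 1,2,3 already taken and all letters distinct, that pins X to 9. So X=9.
Step 5. [col 2: J + O ≡ P (mod 10)] J=4 is one option consistent with column 2 (J + O ≡ P (mod 10), carry-in 1) — take it. So J=4.
Step 6. [col 2: J + O ≡ P (mod 10)] column 2: given J=4, P=1, carry-in 1, and digits 1,2,3,4,9 already taken and all letters distinct, J+O≡P (mod 10) forces O=6 ⇒ O=6.
Step 7. [col 3: P + F ≡ D (mod 10)] D=0 is one option consistent with column 3 (P + F ≡ D (mod 10), carry-in 1) — take it. So D=0.
Step 8. [col 3: P + F ≡ D (mod 10)] from column 3 (P=1, D=0, carry-in 1, digits 0,1,2,3,4,6,9 already taken and all letters distinct): F must equal 8. So F=8.
Step 9. [col 4: G + X ≡ G (mod 10)] several values work for G in column 4 (G + X ≡ G (mod 10), carry-in 1); try G=5 ⇒ G=5.

Answer: A=3, D=0, F=8, G=5, J=4, O=6, P=1, R=2, X=9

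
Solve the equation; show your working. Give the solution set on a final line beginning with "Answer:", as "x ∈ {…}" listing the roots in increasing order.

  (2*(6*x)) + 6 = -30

Step 1. [(2*(6*x)) + 6 = -30] common factor 2 (LHS and -30) — divide through ⇒ factor: (6*x) + 3 = -15.
Step 2. [(6*x) + 3 = -15] the outer +3 inverts by subtracting 3. So sub: 6*x = -18.
Step 3. [6*x = -18] LHS = 6·(…); ÷6 both sides, so div: x = -3.

Answer: x ∈ {-3}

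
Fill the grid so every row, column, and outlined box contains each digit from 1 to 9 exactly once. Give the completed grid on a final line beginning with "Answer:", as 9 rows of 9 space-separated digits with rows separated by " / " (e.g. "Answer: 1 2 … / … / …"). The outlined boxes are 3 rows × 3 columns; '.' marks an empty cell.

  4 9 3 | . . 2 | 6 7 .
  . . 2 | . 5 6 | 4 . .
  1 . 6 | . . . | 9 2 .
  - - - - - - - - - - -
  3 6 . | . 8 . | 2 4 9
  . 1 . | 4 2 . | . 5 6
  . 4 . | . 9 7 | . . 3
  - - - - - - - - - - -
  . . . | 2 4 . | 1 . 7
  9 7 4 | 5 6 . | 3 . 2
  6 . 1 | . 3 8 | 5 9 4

Step 1. [r2c2∈{8}] r2c2's peers cover all but 8. So r2c2=8.
Step 2. [r6c7∈{8}] r6c7's peers cover all but 8. So r6c7=8.
Step 3. [r4c4∈{1}] only 1 remains possible at r4c4. So r4c4=1.
Step 4. [r6c3∈{5}] nothing but 5 survives at r6c3, so r6c3=5.
Step 5. [r7c3∈{8}] r7c3 is down to just 8. So r7c3=8.
Step 6. [r1c9∈{1,5,8}] 5 has one home in row 1: r1c9 ⇒ r1c9=5.
Step 7. [r2c1∈{7}] r2c1 has the single candidate 7, so r2c1=7.
Step 8. [r2c8∈{1,3}] in col 8, 3 fits only at r2c8, so r2c8=3.
Step 9. [r3c4∈{3,7,8}] r3c4 is the only open cell in col 4 admitting 3. So r3c4=3.
Step 10. [r7c2∈{3,5}] r7c2 is the only open cell in row 7 admitting 3, so r7c2=3.
Step 11. [r5c7∈{7}] r5c7 has the single candidate 7. So r5c7=7.
Step 12. [r8c6∈{1}] only 1 remains possible at r8c6, so r8c6=1.
Step 13. [r6c4∈{6}] r6c4 has the single candidate 6 ⇒ r6c4=6.
Step 14. [r5c3∈{9}] r5c3 is down to just 9, so r5c3=9.
Step 15. [r9c4∈{7}] r9c4 is down to just 7 ⇒ r9c4=7.
Step 16. [r7c8∈{6}] r7c8's peers cover all but 6, so r7c8=6.
Step 17. [r8c8∈{8}] only 8 remains possible at r8c8. So r8c8=8.
Step 18. [r5c1∈{8}] r5c1 has the single candidate 8 ⇒ r5c1=8.
Step 19. [r2c9∈{1}] only 1 remains possible at r2c9, so r2c9=1.
Step 20. [r6c8∈{1}] r6c8 has the single candidate 1, so r6c8=1.
Step 21. [r3c6∈{4}] only 4 remains possible at r3c6. So r3c6=4.
Step 22. [r5c6∈{3}] nothing but 3 survives at r5c6 ⇒ r5c6=3.
Step 23. [r4c6∈{5}] nothing but 5 survives at r4c6 ⇒ r4c6=5.
Step 24. [r6c1∈{2}] only 2 remains possible at r6c1 ⇒ r6c1=2.
Step 25. [r7c1∈{5}] nothing but 5 survives at r7c1. So r7c1=5.
Step 26. [r9c2∈{2}] only 2 remains possible at r9c2, so r9c2=2.
Step 27. [r3c5∈{7}] r3c5 is down to just 7 ⇒ r3c5=7.
Step 28. [r4c3∈{7}] r4c3 is down to just 7, so r4c3=7.
Step 29. [r1c4∈{8}] r1c4's peers cover all but 8. So r1c4=8.
Step 30. [r3c2∈{5}] r3c2 has the single candidate 5 ⇒ r3c2=5.
Step 31. [r7c6∈{9}] r7c6 has the single candidate 9 ⇒ r7c6=9.
Step 32. [r2c4∈{9}] r2c4's peers cover all but 9, so r2c4=9.
Step 33. [r3c9∈{8}] only 8 remains possible at r3c9. So r3c9=8.
Step 34. [r1c5∈{1}] r1c5 is down to just 1, so r1c5=1.

Answer: 4 9 3 8 1 2 6 7 5 / 7 8 2 9 5 6 4 3 1 / 1 5 6 3 7 4 9 2 8 / 3 6 7 1 8 5 2 4 9 / 8 1 9 4 2 3 7 5 6 / 2 4 5 6 9 7 8 1 3 / 5 3 8 2 4 9 1 6 7 / 9 7 4 5 6 1 3 8 2 / 6 2 1 7 3 8 5 9 4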